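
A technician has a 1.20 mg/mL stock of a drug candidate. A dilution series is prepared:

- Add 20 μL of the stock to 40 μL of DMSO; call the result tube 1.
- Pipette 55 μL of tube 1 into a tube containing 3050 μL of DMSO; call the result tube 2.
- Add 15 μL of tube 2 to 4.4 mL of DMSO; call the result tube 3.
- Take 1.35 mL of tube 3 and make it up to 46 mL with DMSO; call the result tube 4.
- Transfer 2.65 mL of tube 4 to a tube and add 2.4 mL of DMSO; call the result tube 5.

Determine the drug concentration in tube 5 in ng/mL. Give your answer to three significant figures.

0.371 ng/mL

Step 1: 20 μL + 40 μL = 60 μL total → factor 60/20 = 3
Step 2: 55 μL + 3050 μL = 3105 μL total → factor 3105/55 = 56.455
Step 3: 15 μL + 4.4 mL = 4415 μL total → factor 4415/15 = 294.33
Step 4: 1.35 mL brought to 46 mL → factor 46/1.35 = 34.074
Step 5: 2.65 mL + 2.4 mL = 5.05 mL total → factor 5.05/2.65 = 1.9057
Overall dilution factor = 3 × 56.455 × 294.33 × 34.074 × 1.9057 = 3.2369 × 10^6
Final = 1.20 mg/mL / 3.2369 × 10^6 = 3.707 × 10^-7 mg/mL = 0.371 ng/mL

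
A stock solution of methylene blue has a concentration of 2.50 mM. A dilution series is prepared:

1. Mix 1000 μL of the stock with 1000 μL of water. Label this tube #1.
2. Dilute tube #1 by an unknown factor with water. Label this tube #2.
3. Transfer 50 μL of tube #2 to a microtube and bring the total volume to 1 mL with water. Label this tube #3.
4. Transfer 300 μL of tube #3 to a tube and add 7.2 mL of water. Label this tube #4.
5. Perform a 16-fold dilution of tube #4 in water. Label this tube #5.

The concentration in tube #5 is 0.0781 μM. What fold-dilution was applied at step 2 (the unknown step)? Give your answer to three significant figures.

2.00-fold

Step 1: 1000 μL + 1000 μL = 2000 μL total → factor 2000/1000 = 2
Step 2: unknown factor x
Step 3: 50 μL brought to 1 mL → factor 1000/50 = 20
Step 4: 300 μL + 7.2 mL = 7500 μL total → factor 7500/300 = 25
Step 5: 16-fold → factor 16
Product of known-step factors = 16000
Overall factor = 2.50 mM / (0.0781 μM) = 32010
x = 32010 / 16000 = 2.00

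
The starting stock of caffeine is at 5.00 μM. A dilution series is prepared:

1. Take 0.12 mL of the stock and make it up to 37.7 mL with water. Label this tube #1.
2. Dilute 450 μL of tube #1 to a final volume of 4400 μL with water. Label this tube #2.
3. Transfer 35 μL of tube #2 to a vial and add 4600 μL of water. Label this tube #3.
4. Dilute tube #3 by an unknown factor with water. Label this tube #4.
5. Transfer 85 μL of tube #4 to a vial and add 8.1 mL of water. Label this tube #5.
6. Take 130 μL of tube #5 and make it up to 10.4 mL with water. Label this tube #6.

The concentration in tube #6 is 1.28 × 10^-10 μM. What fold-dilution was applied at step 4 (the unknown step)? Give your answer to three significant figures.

12.5-fold

Step 1: 0.12 mL brought to 37.7 mL → factor 37.7/0.12 = 314.17
Step 2: 450 μL brought to 4400 μL → factor 4400/450 = 9.7778
Step 3: 35 μL + 4600 μL = 4635 μL total → factor 4635/35 = 132.43
Step 4: unknown factor x
Step 5: 85 μL + 8.1 mL = 8185 μL total → factor 8185/85 = 96.294
Step 6: 130 μL brought to 10.4 mL → factor 10400/130 = 80
Product of known-step factors = 3.1338 × 10^9
Overall factor = 5.00 μM / (1.28 × 10^-10 μM) = 3.9062 × 10^10
x = 3.9062 × 10^10 / 3.1338 × 10^9 = 12.5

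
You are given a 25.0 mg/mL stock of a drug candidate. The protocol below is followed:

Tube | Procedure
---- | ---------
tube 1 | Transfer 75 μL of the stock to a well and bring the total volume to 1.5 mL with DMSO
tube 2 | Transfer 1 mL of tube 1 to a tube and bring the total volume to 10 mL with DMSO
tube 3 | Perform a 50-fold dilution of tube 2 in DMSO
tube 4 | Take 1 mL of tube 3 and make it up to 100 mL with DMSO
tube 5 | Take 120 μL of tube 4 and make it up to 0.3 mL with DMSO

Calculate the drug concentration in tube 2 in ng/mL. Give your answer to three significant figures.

Step 1: 75 μL brought to 1.5 mL → factor 1500/75 = 20
Step 2: 1 mL brought to 10 mL → factor 10/1 = 10
Dilution factor through tube 2 = 20 × 10 = 200
[tube 2] = 25.0 mg/mL / 200 = 0.1250 mg/mL = 1.25 × 10^5 ng/mL

1.25 × 10^5 ng/mL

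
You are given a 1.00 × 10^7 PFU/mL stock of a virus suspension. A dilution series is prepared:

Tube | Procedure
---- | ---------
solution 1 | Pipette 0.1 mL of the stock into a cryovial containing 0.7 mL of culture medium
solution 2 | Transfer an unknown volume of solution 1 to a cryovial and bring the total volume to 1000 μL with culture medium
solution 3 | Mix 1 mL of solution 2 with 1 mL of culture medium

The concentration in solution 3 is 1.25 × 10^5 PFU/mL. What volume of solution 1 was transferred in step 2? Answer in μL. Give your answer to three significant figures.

200 μL

Step 1: 0.1 mL + 0.7 mL = 0.8 mL total → factor 0.8/0.1 = 8
Step 2: v brought to 1000 μL → factor = 1000 μL/v
Step 3: 1 mL + 1 mL = 2 mL total → factor 2/1 = 2
Product of known-step factors = 16
Overall factor = 1.00 × 10^7 PFU/mL / (1.25 × 10^5 PFU/mL) = 80
Step-2 factor = 80 / 16 = 5
v = 1000 μL / 5 = 200 μL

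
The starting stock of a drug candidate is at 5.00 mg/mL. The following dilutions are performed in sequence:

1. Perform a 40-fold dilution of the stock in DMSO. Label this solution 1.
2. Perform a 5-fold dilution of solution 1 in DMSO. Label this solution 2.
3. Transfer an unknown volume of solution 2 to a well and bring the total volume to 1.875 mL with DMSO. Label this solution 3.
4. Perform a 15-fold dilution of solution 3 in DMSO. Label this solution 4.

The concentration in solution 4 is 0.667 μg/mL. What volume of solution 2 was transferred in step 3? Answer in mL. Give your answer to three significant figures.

0.750 mL

Step 1: 40-fold → factor 40
Step 2: 5-fold → factor 5
Step 3: v brought to 1.875 mL → factor = 1.875 mL/v
Step 4: 15-fold → factor 15
Product of known-step factors = 3000
Overall factor = 5.00 mg/mL / (0.667 μg/mL) = 7496.3
Step-3 factor = 7496.3 / 3000 = 2.4988
v = 1.875 mL / 2.4988 = 0.750 mL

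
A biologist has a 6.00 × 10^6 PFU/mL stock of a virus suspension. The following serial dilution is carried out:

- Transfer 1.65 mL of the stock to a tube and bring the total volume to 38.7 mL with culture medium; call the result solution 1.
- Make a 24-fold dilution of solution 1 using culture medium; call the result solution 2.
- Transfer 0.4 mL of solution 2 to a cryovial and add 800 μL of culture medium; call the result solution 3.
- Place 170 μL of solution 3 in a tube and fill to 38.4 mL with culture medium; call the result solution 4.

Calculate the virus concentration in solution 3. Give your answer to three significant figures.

3.55 × 10^3 PFU/mL

Step 1: 1.65 mL brought to 38.7 mL → factor 38.7/1.65 = 23.455
Step 2: 24-fold → factor 24
Step 3: 0.4 mL + 800 μL = 1.2 mL total → factor 1.2/0.4 = 3
Dilution factor through solution 3 = 23.455 × 24 × 3 = 1688.7
[solution 3] = 6.00 × 10^6 PFU/mL / 1688.7 = 3.55 × 10^3 PFU/mL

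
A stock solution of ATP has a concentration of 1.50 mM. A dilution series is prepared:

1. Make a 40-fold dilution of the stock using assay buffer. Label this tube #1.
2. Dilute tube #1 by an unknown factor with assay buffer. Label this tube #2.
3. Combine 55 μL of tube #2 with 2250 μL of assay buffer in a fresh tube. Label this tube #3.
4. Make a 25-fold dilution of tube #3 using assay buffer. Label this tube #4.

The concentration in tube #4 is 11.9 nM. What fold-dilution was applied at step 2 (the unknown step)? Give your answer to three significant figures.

3.01-fold

Step 1: 40-fold → factor 40
Step 2: unknown factor x
Step 3: 55 μL + 2250 μL = 2305 μL total → factor 2305/55 = 41.909
Step 4: 25-fold → factor 25
Product of known-step factors = 41909
Overall factor = 1.50 mM / (11.9 nM) = 1.2605 × 10^5
x = 1.2605 × 10^5 / 41909 = 3.01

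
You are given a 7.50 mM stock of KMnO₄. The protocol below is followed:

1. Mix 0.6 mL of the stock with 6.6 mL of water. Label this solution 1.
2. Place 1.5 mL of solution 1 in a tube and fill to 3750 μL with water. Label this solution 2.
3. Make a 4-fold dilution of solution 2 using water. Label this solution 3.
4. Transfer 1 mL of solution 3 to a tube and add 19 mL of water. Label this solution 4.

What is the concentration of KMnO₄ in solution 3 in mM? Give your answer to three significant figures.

0.0625 mM

Step 1: 0.6 mL + 6.6 mL = 7.2 mL total → factor 7.2/0.6 = 12
Step 2: 1.5 mL brought to 3750 μL → factor 3.75/1.5 = 2.5
Step 3: 4-fold → factor 4
Dilution factor through solution 3 = 12 × 2.5 × 4 = 120
[solution 3] = 7.50 mM / 120 = 0.0625 mM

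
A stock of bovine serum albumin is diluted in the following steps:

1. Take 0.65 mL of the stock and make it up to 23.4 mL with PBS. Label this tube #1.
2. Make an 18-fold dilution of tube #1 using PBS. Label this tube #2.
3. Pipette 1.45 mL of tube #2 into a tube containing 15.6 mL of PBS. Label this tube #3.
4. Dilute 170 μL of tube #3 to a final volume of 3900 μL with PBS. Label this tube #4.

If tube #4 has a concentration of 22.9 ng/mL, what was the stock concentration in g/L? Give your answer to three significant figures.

4.00 g/L

Step 1: 0.65 mL brought to 23.4 mL → factor 23.4/0.65 = 36
Step 2: 18-fold → factor 18
Step 3: 1.45 mL + 15.6 mL = 17.05 mL total → factor 17.05/1.45 = 11.759
Step 4: 170 μL brought to 3900 μL → factor 3900/170 = 22.941
Overall dilution factor = 36 × 18 × 11.759 × 22.941 = 1.748 × 10^5
Stock = 22.9 ng/mL × 1.748 × 10^5 = 4.003 × 10^6 ng/mL = 4.00 g/L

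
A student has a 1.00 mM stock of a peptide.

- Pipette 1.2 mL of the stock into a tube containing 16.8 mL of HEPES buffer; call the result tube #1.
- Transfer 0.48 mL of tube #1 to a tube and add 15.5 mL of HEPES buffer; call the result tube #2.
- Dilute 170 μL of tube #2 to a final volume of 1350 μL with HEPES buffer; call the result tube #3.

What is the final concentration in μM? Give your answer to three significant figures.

0.252 μM

Step 1: 1.2 mL + 16.8 mL = 18 mL total → factor 18/1.2 = 15
Step 2: 0.48 mL + 15.5 mL = 15.98 mL total → factor 15.98/0.48 = 33.292
Step 3: 170 μL brought to 1350 μL → factor 1350/170 = 7.9412
Overall dilution factor = 15 × 33.292 × 7.9412 = 3965.6
Final = 1.00 mM / 3965.6 = 0.0002522 mM = 0.252 μM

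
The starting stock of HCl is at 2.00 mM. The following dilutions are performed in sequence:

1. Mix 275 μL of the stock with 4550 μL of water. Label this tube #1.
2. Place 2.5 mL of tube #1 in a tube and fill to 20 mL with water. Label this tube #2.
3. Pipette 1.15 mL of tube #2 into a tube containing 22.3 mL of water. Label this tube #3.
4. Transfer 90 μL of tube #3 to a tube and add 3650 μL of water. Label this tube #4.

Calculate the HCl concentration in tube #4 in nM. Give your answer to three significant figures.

16.8 nM

Step 1: 275 μL + 4550 μL = 4825 μL total → factor 4825/275 = 17.545
Step 2: 2.5 mL brought to 20 mL → factor 20/2.5 = 8
Step 3: 1.15 mL + 22.3 mL = 23.45 mL total → factor 23.45/1.15 = 20.391
Step 4: 90 μL + 3650 μL = 3740 μL total → factor 3740/90 = 41.556
Dilution factor through tube #4 = 17.545 × 8 × 20.391 × 41.556 = 1.1894 × 10^5
[tube #4] = 2.00 mM / 1.1894 × 10^5 = 1.682 × 10^-5 mM = 16.8 nM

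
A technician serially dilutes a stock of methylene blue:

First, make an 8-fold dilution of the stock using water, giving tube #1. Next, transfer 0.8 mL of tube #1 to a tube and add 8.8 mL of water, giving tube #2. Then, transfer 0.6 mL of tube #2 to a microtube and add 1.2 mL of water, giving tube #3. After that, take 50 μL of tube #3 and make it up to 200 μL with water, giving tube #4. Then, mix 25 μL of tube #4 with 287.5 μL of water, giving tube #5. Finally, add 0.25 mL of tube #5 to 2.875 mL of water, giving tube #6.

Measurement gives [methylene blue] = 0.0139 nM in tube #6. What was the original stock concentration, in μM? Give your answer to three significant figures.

Step 1: 8-fold → factor 8
Step 2: 0.8 mL + 8.8 mL = 9.6 mL total → factor 9.6/0.8 = 12
Step 3: 0.6 mL + 1.2 mL = 1.8 mL total → factor 1.8/0.6 = 3
Step 4: 50 μL brought to 200 μL → factor 200/50 = 4
Step 5: 25 μL + 287.5 μL = 312.5 μL total → factor 312.5/25 = 12.5
Step 6: 0.25 mL + 2.875 mL = 3.125 mL total → factor 3.125/0.25 = 12.5
Overall dilution factor = 8 × 12 × 3 × 4 × 12.5 × 12.5 = 1.8 × 10^5
Stock = 0.0139 nM × 1.8 × 10^5 = 2502 nM = 2.50 μM

2.50 μM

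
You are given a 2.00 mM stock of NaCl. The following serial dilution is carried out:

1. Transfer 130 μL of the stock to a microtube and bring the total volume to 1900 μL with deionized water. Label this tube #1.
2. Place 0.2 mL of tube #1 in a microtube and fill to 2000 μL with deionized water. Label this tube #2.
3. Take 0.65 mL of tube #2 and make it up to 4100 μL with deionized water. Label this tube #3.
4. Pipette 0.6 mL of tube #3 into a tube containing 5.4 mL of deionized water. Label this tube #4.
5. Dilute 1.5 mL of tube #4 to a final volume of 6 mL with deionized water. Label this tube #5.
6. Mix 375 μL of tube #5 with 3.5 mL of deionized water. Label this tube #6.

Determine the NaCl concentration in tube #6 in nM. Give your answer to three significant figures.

5.25 nM

Step 1: 130 μL brought to 1900 μL → factor 1900/130 = 14.615
Step 2: 0.2 mL brought to 2000 μL → factor 2/0.2 = 10
Step 3: 0.65 mL brought to 4100 μL → factor 4.1/0.65 = 6.3077
Step 4: 0.6 mL + 5.4 mL = 6 mL total → factor 6/0.6 = 10
Step 5: 1.5 mL brought to 6 mL → factor 6/1.5 = 4
Step 6: 375 μL + 3.5 mL = 3875 μL total → factor 3875/375 = 10.333
Overall dilution factor = 14.615 × 10 × 6.3077 × 10 × 4 × 10.333 = 3.8105 × 10^5
Final = 2.00 mM / 3.8105 × 10^5 = 5.249 × 10^-6 mM = 5.25 nM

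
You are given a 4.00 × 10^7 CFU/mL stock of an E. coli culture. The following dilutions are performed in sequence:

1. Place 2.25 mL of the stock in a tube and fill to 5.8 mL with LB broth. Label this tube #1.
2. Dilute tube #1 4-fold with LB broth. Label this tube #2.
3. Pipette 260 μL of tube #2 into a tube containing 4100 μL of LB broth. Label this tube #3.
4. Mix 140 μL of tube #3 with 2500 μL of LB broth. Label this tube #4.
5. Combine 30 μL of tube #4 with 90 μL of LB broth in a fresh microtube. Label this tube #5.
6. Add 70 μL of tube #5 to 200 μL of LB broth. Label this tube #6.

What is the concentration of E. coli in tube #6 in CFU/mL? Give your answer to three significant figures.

Step 1: 2.25 mL brought to 5.8 mL → factor 5.8/2.25 = 2.5778
Step 2: 4-fold → factor 4
Step 3: 260 μL + 4100 μL = 4360 μL total → factor 4360/260 = 16.769
Step 4: 140 μL + 2500 μL = 2640 μL total → factor 2640/140 = 18.857
Step 5: 30 μL + 90 μL = 120 μL total → factor 120/30 = 4
Step 6: 70 μL + 200 μL = 270 μL total → factor 270/70 = 3.8571
Overall dilution factor = 2.5778 × 4 × 16.769 × 18.857 × 4 × 3.8571 = 50306
Final = 4.00 × 10^7 CFU/mL / 50306 = 795 CFU/mL

795 CFU/mL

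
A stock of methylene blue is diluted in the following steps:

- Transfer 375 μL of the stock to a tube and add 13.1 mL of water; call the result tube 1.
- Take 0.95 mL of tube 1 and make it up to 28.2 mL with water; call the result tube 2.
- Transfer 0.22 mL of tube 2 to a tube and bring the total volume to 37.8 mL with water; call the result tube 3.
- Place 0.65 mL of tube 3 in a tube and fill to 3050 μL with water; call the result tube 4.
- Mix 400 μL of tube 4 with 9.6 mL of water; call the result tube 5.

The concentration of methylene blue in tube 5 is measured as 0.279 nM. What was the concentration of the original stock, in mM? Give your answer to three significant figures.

Step 1: 375 μL + 13.1 mL = 13475 μL total → factor 13475/375 = 35.933
Step 2: 0.95 mL brought to 28.2 mL → factor 28.2/0.95 = 29.684
Step 3: 0.22 mL brought to 37.8 mL → factor 37.8/0.22 = 171.82
Step 4: 0.65 mL brought to 3050 μL → factor 3.05/0.65 = 4.6923
Step 5: 400 μL + 9.6 mL = 10000 μL total → factor 10000/400 = 25
Overall dilution factor = 35.933 × 29.684 × 171.82 × 4.6923 × 25 = 2.1499 × 10^7
Stock = 0.279 nM × 2.1499 × 10^7 = 5.998 × 10^6 nM = 6.00 mM

6.00 mM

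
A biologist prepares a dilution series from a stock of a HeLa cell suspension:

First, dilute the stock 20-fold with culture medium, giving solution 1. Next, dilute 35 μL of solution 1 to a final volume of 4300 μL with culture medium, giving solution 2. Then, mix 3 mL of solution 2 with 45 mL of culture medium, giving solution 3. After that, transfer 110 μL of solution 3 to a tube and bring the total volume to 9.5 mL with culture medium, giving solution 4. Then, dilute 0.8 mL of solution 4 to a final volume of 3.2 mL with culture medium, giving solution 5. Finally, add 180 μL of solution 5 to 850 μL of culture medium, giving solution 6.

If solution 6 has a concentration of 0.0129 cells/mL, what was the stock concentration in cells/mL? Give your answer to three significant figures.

1.00 × 10^6 cells/mL

Step 1: 20-fold → factor 20
Step 2: 35 μL brought to 4300 μL → factor 4300/35 = 122.86
Step 3: 3 mL + 45 mL = 48 mL total → factor 48/3 = 16
Step 4: 110 μL brought to 9.5 mL → factor 9500/110 = 86.364
Step 5: 0.8 mL brought to 3.2 mL → factor 3.2/0.8 = 4
Step 6: 180 μL + 850 μL = 1030 μL total → factor 1030/180 = 5.7222
Overall dilution factor = 20 × 122.86 × 16 × 86.364 × 4 × 5.7222 = 7.7715 × 10^7
Stock = 0.0129 cells/mL × 7.7715 × 10^7 = 1.00 × 10^6 cells/mL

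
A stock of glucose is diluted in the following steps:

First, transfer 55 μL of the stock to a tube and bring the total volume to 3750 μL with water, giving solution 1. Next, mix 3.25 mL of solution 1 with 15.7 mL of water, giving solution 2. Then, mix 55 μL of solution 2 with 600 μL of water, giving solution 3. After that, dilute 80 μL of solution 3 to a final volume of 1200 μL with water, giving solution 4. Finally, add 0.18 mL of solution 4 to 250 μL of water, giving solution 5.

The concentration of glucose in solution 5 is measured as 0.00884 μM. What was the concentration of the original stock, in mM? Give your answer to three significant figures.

Step 1: 55 μL brought to 3750 μL → factor 3750/55 = 68.182
Step 2: 3.25 mL + 15.7 mL = 18.95 mL total → factor 18.95/3.25 = 5.8308
Step 3: 55 μL + 600 μL = 655 μL total → factor 655/55 = 11.909
Step 4: 80 μL brought to 1200 μL → factor 1200/80 = 15
Step 5: 0.18 mL + 250 μL = 0.43 mL total → factor 0.43/0.18 = 2.3889
Overall dilution factor = 68.182 × 5.8308 × 11.909 × 15 × 2.3889 = 1.6965 × 10^5
Stock = 0.00884 μM × 1.6965 × 10^5 = 1500 μM = 1.50 mM

1.50 mM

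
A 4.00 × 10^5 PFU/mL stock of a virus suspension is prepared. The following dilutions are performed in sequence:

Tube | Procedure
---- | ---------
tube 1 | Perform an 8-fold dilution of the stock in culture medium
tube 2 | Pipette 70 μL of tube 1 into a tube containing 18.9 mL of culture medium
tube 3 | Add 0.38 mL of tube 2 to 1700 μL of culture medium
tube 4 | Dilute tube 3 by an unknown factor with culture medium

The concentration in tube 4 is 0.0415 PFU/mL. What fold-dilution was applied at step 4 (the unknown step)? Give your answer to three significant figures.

Step 1: 8-fold → factor 8
Step 2: 70 μL + 18.9 mL = 18970 μL total → factor 18970/70 = 271
Step 3: 0.38 mL + 1700 μL = 2.08 mL total → factor 2.08/0.38 = 5.4737
Step 4: unknown factor x
Product of known-step factors = 11867
Overall factor = 4.00 × 10^5 PFU/mL / (0.0415 PFU/mL) = 9.6386 × 10^6
x = 9.6386 × 10^6 / 11867 = 812

812-fold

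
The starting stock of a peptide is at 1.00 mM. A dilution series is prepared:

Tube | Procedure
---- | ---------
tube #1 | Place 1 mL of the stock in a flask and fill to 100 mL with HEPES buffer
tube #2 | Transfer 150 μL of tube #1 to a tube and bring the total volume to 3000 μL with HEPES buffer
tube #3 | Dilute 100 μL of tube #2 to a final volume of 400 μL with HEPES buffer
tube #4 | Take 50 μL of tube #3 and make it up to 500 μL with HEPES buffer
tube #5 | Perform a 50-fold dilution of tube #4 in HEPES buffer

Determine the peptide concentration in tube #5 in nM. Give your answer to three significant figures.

0.250 nM

Step 1: 1 mL brought to 100 mL → factor 100/1 = 100
Step 2: 150 μL brought to 3000 μL → factor 3000/150 = 20
Step 3: 100 μL brought to 400 μL → factor 400/100 = 4
Step 4: 50 μL brought to 500 μL → factor 500/50 = 10
Step 5: 50-fold → factor 50
Overall dilution factor = 100 × 20 × 4 × 10 × 50 = 4 × 10^6
Final = 1.00 mM / 4 × 10^6 = 2.500 × 10^-7 mM = 0.250 nM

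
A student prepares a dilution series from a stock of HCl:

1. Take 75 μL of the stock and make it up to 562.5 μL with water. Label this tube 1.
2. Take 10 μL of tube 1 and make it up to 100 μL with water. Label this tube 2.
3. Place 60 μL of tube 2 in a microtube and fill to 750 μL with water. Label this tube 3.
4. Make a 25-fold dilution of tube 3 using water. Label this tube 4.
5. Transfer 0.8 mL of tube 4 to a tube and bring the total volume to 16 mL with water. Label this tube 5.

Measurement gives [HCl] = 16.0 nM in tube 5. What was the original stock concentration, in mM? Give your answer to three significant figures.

7.50 mM

Step 1: 75 μL brought to 562.5 μL → factor 562.5/75 = 7.5
Step 2: 10 μL brought to 100 μL → factor 100/10 = 10
Step 3: 60 μL brought to 750 μL → factor 750/60 = 12.5
Step 4: 25-fold → factor 25
Step 5: 0.8 mL brought to 16 mL → factor 16/0.8 = 20
Overall dilution factor = 7.5 × 10 × 12.5 × 25 × 20 = 4.6875 × 10^5
Stock = 16.0 nM × 4.6875 × 10^5 = 7.500 × 10^6 nM = 7.50 mM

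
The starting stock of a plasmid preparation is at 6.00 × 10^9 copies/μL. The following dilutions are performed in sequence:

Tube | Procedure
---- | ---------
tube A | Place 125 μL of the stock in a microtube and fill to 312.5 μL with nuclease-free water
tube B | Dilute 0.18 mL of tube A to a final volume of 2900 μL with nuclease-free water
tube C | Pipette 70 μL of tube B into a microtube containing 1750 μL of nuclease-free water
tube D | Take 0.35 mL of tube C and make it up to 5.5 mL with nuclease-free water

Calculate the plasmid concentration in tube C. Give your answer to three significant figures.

5.73 × 10^6 copies/μL

Step 1: 125 μL brought to 312.5 μL → factor 312.5/125 = 2.5
Step 2: 0.18 mL brought to 2900 μL → factor 2.9/0.18 = 16.111
Step 3: 70 μL + 1750 μL = 1820 μL total → factor 1820/70 = 26
Dilution factor through tube C = 2.5 × 16.111 × 26 = 1047.2
[tube C] = 6.00 × 10^9 copies/μL / 1047.2 = 5.73 × 10^6 copies/μL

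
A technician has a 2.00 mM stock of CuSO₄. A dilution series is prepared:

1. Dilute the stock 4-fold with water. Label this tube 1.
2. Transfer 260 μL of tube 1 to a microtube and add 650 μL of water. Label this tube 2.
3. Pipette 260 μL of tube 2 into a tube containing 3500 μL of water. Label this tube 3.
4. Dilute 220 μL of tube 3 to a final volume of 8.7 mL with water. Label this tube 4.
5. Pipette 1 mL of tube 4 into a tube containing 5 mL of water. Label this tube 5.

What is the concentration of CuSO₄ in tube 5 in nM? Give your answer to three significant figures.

41.6 nM

Step 1: 4-fold → factor 4
Step 2: 260 μL + 650 μL = 910 μL total → factor 910/260 = 3.5
Step 3: 260 μL + 3500 μL = 3760 μL total → factor 3760/260 = 14.462
Step 4: 220 μL brought to 8.7 mL → factor 8700/220 = 39.545
Step 5: 1 mL + 5 mL = 6 mL total → factor 6/1 = 6
Overall dilution factor = 4 × 3.5 × 14.462 × 39.545 × 6 = 48039
Final = 2.00 mM / 48039 = 4.163 × 10^-5 mM = 41.6 nM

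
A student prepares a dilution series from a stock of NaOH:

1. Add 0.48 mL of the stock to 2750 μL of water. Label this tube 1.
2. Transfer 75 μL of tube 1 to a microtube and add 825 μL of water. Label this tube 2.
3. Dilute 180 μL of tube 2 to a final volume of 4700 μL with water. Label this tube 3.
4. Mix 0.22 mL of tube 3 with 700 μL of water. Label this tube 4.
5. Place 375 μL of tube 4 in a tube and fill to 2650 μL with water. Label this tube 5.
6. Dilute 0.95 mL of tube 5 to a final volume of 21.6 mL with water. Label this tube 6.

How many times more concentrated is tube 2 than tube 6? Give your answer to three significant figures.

1.75 × 10^4

Step 1: 0.48 mL + 2750 μL = 3.23 mL total → factor 3.23/0.48 = 6.7292
Step 2: 75 μL + 825 μL = 900 μL total → factor 900/75 = 12
Step 3: 180 μL brought to 4700 μL → factor 4700/180 = 26.111
Step 4: 0.22 mL + 700 μL = 0.92 mL total → factor 0.92/0.22 = 4.1818
Step 5: 375 μL brought to 2650 μL → factor 2650/375 = 7.0667
Step 6: 0.95 mL brought to 21.6 mL → factor 21.6/0.95 = 22.737
Dilution factor to tube 2 = 80.75; to tube 6 = 1.4167 × 10^6
[tube 2]/[tube 6] = (factor to tube 6)/(factor to tube 2) = 1.4167 × 10^6/80.75 = 1.75 × 10^4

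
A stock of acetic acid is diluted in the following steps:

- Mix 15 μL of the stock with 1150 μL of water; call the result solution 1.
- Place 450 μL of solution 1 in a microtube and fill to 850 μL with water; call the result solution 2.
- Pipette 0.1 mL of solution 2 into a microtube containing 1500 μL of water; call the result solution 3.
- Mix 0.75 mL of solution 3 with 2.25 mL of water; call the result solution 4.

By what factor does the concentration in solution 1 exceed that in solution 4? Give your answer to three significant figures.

Step 1: 15 μL + 1150 μL = 1165 μL total → factor 1165/15 = 77.667
Step 2: 450 μL brought to 850 μL → factor 850/450 = 1.8889
Step 3: 0.1 mL + 1500 μL = 1.6 mL total → factor 1.6/0.1 = 16
Step 4: 0.75 mL + 2.25 mL = 3 mL total → factor 3/0.75 = 4
Dilution factor to solution 1 = 77.667; to solution 4 = 9389
[solution 1]/[solution 4] = (factor to solution 4)/(factor to solution 1) = 9389/77.667 = 121

121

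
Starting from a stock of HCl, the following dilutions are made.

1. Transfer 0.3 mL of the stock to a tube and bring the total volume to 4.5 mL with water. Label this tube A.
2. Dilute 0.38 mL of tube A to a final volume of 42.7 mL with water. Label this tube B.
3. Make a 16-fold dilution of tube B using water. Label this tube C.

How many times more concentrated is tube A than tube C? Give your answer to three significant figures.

1.80 × 10^3

Step 1: 0.3 mL brought to 4.5 mL → factor 4.5/0.3 = 15
Step 2: 0.38 mL brought to 42.7 mL → factor 42.7/0.38 = 112.37
Step 3: 16-fold → factor 16
Dilution factor to tube A = 15; to tube C = 26968
[tube A]/[tube C] = (factor to tube C)/(factor to tube A) = 26968/15 = 1.80 × 10^3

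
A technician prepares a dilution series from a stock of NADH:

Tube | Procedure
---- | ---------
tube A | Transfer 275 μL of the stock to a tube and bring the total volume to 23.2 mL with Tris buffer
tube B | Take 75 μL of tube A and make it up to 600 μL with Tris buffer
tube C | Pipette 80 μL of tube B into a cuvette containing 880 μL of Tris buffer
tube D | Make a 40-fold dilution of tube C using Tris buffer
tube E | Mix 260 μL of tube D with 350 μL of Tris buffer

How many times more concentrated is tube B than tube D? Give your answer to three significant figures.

480

Step 1: 275 μL brought to 23.2 mL → factor 23200/275 = 84.364
Step 2: 75 μL brought to 600 μL → factor 600/75 = 8
Step 3: 80 μL + 880 μL = 960 μL total → factor 960/80 = 12
Step 4: 40-fold → factor 40
Dilution factor to tube B = 674.91; to tube D = 3.2396 × 10^5
[tube B]/[tube D] = (factor to tube D)/(factor to tube B) = 3.2396 × 10^5/674.91 = 480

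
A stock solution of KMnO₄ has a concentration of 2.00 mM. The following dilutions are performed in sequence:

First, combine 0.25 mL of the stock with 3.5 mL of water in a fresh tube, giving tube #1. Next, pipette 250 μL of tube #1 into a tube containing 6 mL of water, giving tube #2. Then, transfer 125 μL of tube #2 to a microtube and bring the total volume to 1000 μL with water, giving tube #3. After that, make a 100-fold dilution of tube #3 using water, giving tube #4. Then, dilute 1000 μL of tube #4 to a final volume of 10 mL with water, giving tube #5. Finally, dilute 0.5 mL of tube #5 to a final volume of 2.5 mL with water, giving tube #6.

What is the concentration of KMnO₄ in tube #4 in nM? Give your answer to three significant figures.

6.67 nM

Step 1: 0.25 mL + 3.5 mL = 3.75 mL total → factor 3.75/0.25 = 15
Step 2: 250 μL + 6 mL = 6250 μL total → factor 6250/250 = 25
Step 3: 125 μL brought to 1000 μL → factor 1000/125 = 8
Step 4: 100-fold → factor 100
Dilution factor through tube #4 = 15 × 25 × 8 × 100 = 3 × 10^5
[tube #4] = 2.00 mM / 3 × 10^5 = 6.667 × 10^-6 mM = 6.67 nM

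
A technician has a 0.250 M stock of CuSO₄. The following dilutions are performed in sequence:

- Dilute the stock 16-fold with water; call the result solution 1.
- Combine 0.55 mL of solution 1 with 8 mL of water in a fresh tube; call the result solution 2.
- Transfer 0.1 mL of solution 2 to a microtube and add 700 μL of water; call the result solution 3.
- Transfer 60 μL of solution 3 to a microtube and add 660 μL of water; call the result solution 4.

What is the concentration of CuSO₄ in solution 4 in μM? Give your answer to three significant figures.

10.5 μM

Step 1: 16-fold → factor 16
Step 2: 0.55 mL + 8 mL = 8.55 mL total → factor 8.55/0.55 = 15.545
Step 3: 0.1 mL + 700 μL = 0.8 mL total → factor 0.8/0.1 = 8
Step 4: 60 μL + 660 μL = 720 μL total → factor 720/60 = 12
Overall dilution factor = 16 × 15.545 × 8 × 12 = 23878
Final = 0.250 M / 23878 = 1.047 × 10^-5 M = 10.5 μM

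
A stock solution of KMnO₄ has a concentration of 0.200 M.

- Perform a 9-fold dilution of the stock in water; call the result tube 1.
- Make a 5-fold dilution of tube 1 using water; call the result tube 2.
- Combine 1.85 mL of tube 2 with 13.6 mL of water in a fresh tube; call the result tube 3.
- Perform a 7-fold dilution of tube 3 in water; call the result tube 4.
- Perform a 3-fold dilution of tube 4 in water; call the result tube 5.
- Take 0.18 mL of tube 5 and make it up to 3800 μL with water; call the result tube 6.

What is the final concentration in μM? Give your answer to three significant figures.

Step 1: 9-fold → factor 9
Step 2: 5-fold → factor 5
Step 3: 1.85 mL + 13.6 mL = 15.45 mL total → factor 15.45/1.85 = 8.3514
Step 4: 7-fold → factor 7
Step 5: 3-fold → factor 3
Step 6: 0.18 mL brought to 3800 μL → factor 3.8/0.18 = 21.111
Overall dilution factor = 9 × 5 × 8.3514 × 7 × 3 × 21.111 = 1.6661 × 10^5
Final = 0.200 M / 1.6661 × 10^5 = 1.200 × 10^-6 M = 1.20 μM

1.20 μM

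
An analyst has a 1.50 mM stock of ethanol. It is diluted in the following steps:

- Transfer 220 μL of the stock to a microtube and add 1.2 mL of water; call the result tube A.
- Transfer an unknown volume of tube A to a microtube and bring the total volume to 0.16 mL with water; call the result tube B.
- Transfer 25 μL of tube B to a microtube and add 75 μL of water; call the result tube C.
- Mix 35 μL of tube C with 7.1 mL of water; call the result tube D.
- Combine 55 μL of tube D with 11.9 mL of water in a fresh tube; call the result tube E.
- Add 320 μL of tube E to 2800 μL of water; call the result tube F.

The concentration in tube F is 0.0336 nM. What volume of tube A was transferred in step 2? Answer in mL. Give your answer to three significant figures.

Step 1: 220 μL + 1.2 mL = 1420 μL total → factor 1420/220 = 6.4545
Step 2: v brought to 0.16 mL → factor = 0.16 mL/v
Step 3: 25 μL + 75 μL = 100 μL total → factor 100/25 = 4
Step 4: 35 μL + 7.1 mL = 7135 μL total → factor 7135/35 = 203.86
Step 5: 55 μL + 11.9 mL = 11955 μL total → factor 11955/55 = 217.36
Step 6: 320 μL + 2800 μL = 3120 μL total → factor 3120/320 = 9.75
Product of known-step factors = 1.1154 × 10^7
Overall factor = 1.50 mM / (0.0336 nM) = 4.4643 × 10^7
Step-2 factor = 4.4643 × 10^7 / 1.1154 × 10^7 = 4.0023
v = 0.16 mL / 4.0023 = 0.0400 mL

0.0400 mL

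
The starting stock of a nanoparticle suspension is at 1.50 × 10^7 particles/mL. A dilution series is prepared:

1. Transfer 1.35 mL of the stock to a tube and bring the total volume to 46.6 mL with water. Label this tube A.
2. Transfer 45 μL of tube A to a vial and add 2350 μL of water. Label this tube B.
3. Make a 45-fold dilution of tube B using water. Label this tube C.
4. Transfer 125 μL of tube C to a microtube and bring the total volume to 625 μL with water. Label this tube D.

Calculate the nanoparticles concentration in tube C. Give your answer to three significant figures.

181 particles/mL

Step 1: 1.35 mL brought to 46.6 mL → factor 46.6/1.35 = 34.519
Step 2: 45 μL + 2350 μL = 2395 μL total → factor 2395/45 = 53.222
Step 3: 45-fold → factor 45
Dilution factor through tube C = 34.519 × 53.222 × 45 = 82672
[tube C] = 1.50 × 10^7 particles/mL / 82672 = 181 particles/mL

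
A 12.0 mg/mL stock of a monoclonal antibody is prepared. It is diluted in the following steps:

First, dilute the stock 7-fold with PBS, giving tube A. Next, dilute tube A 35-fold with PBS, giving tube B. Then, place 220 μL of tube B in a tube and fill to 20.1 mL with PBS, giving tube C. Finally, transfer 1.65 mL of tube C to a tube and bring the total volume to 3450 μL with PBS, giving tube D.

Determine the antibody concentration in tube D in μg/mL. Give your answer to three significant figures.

Step 1: 7-fold → factor 7
Step 2: 35-fold → factor 35
Step 3: 220 μL brought to 20.1 mL → factor 20100/220 = 91.364
Step 4: 1.65 mL brought to 3450 μL → factor 3.45/1.65 = 2.0909
Overall dilution factor = 7 × 35 × 91.364 × 2.0909 = 46803
Final = 12.0 mg/mL / 46803 = 0.0002564 mg/mL = 0.256 μg/mL

0.256 μg/mL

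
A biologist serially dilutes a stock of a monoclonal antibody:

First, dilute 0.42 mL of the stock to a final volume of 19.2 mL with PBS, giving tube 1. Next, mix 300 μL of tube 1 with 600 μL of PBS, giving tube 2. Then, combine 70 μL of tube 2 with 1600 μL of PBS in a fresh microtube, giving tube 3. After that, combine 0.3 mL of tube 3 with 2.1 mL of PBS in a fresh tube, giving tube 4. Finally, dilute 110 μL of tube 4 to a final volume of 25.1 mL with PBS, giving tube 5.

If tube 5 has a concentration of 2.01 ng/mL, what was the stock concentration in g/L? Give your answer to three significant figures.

12.0 g/L

Step 1: 0.42 mL brought to 19.2 mL → factor 19.2/0.42 = 45.714
Step 2: 300 μL + 600 μL = 900 μL total → factor 900/300 = 3
Step 3: 70 μL + 1600 μL = 1670 μL total → factor 1670/70 = 23.857
Step 4: 0.3 mL + 2.1 mL = 2.4 mL total → factor 2.4/0.3 = 8
Step 5: 110 μL brought to 25.1 mL → factor 25100/110 = 228.18
Overall dilution factor = 45.714 × 3 × 23.857 × 8 × 228.18 = 5.9726 × 10^6
Stock = 2.01 ng/mL × 5.9726 × 10^6 = 1.200 × 10^7 ng/mL = 12.0 g/L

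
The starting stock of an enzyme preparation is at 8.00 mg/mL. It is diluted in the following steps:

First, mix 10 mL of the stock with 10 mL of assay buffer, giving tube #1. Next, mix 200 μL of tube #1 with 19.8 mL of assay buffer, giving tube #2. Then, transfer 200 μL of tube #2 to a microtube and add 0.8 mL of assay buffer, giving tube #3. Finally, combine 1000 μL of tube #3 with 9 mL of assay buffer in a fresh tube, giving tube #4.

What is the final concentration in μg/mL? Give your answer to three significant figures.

0.800 μg/mL

Step 1: 10 mL + 10 mL = 20 mL total → factor 20/10 = 2
Step 2: 200 μL + 19.8 mL = 20000 μL total → factor 20000/200 = 100
Step 3: 200 μL + 0.8 mL = 1000 μL total → factor 1000/200 = 5
Step 4: 1000 μL + 9 mL = 10000 μL total → factor 10000/1000 = 10
Overall dilution factor = 2 × 100 × 5 × 10 = 10000
Final = 8.00 mg/mL / 10000 = 0.0008000 mg/mL = 0.800 μg/mL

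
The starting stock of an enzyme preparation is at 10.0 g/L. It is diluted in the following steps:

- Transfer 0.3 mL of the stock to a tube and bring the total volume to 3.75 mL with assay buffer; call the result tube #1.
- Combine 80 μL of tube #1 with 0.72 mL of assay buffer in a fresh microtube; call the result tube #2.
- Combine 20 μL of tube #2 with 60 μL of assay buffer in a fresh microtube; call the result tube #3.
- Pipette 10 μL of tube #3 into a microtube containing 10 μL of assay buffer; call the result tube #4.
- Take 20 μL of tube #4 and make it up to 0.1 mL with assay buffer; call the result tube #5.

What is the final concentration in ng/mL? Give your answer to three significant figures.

Step 1: 0.3 mL brought to 3.75 mL → factor 3.75/0.3 = 12.5
Step 2: 80 μL + 0.72 mL = 800 μL total → factor 800/80 = 10
Step 3: 20 μL + 60 μL = 80 μL total → factor 80/20 = 4
Step 4: 10 μL + 10 μL = 20 μL total → factor 20/10 = 2
Step 5: 20 μL brought to 0.1 mL → factor 100/20 = 5
Overall dilution factor = 12.5 × 10 × 4 × 2 × 5 = 5000
Final = 10.0 g/L / 5000 = 0.002000 g/L = 2.00 × 10^3 ng/mL

2.00 × 10^3 ng/mL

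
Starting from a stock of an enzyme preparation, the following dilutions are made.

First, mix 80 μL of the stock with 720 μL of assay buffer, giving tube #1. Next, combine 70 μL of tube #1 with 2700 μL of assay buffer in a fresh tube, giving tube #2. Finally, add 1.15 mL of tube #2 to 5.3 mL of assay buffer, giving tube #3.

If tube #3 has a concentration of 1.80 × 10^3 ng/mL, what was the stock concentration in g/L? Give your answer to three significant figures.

Step 1: 80 μL + 720 μL = 800 μL total → factor 800/80 = 10
Step 2: 70 μL + 2700 μL = 2770 μL total → factor 2770/70 = 39.571
Step 3: 1.15 mL + 5.3 mL = 6.45 mL total → factor 6.45/1.15 = 5.6087
Overall dilution factor = 10 × 39.571 × 5.6087 = 2219.4
Stock = 1.80 × 10^3 ng/mL × 2219.4 = 3.995 × 10^6 ng/mL = 3.99 g/L

3.99 g/L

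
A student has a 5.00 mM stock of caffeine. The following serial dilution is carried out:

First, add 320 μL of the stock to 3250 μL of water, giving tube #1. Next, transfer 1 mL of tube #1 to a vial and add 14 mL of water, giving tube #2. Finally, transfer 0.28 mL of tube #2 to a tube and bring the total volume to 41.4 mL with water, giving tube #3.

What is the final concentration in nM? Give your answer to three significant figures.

202 nM

Step 1: 320 μL + 3250 μL = 3570 μL total → factor 3570/320 = 11.156
Step 2: 1 mL + 14 mL = 15 mL total → factor 15/1 = 15
Step 3: 0.28 mL brought to 41.4 mL → factor 41.4/0.28 = 147.86
Overall dilution factor = 11.156 × 15 × 147.86 = 24743
Final = 5.00 mM / 24743 = 0.0002021 mM = 202 nM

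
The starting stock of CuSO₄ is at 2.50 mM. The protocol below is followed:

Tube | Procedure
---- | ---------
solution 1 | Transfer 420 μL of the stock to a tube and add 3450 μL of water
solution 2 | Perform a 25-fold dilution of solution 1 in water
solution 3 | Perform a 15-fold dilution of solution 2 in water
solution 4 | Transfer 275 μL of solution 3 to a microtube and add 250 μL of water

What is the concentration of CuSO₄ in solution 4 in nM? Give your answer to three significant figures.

379 nM

Step 1: 420 μL + 3450 μL = 3870 μL total → factor 3870/420 = 9.2143
Step 2: 25-fold → factor 25
Step 3: 15-fold → factor 15
Step 4: 275 μL + 250 μL = 525 μL total → factor 525/275 = 1.9091
Overall dilution factor = 9.2143 × 25 × 15 × 1.9091 = 6596.6
Final = 2.50 mM / 6596.6 = 0.0003790 mM = 379 nM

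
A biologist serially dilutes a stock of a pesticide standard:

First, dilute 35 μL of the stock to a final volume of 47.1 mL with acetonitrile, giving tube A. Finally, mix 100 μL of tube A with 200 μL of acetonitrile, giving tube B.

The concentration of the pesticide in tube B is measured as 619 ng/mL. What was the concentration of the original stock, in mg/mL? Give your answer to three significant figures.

Step 1: 35 μL brought to 47.1 mL → factor 47100/35 = 1345.7
Step 2: 100 μL + 200 μL = 300 μL total → factor 300/100 = 3
Overall dilution factor = 1345.7 × 3 = 4037.1
Stock = 619 ng/mL × 4037.1 = 2.499 × 10^6 ng/mL = 2.50 mg/mL

2.50 mg/mL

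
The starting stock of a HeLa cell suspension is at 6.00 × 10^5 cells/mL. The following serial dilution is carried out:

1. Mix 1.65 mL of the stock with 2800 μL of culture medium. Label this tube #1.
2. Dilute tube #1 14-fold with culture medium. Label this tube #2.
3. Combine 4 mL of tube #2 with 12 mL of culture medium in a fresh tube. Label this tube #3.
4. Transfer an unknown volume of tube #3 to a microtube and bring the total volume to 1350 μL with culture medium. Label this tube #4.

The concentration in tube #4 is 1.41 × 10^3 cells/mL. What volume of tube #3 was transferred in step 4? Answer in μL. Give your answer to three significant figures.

Step 1: 1.65 mL + 2800 μL = 4.45 mL total → factor 4.45/1.65 = 2.697
Step 2: 14-fold → factor 14
Step 3: 4 mL + 12 mL = 16 mL total → factor 16/4 = 4
Step 4: v brought to 1350 μL → factor = 1350 μL/v
Product of known-step factors = 151.03
Overall factor = 6.00 × 10^5 cells/mL / (1.41 × 10^3 cells/mL) = 425.53
Step-4 factor = 425.53 / 151.03 = 2.8175
v = 1350 μL / 2.8175 = 479 μL

479 μL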